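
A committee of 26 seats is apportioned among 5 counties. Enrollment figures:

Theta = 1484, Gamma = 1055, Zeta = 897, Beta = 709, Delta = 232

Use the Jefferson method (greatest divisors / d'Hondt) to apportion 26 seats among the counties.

Theta 9, Gamma 7, Zeta 5, Beta 4, Delta 1

Standard divisor 4377/26 ≈ 168.346; standard quotas: Theta 8.815, Gamma 6.267, Zeta 5.328, Beta 4.212, Delta 1.378.
Rounding down gives 8, 6, 5, 4, 1 = 24 seats, so the divisor must be adjusted.
With modified divisor 150.1: modified quotas Theta 9.887, Gamma 7.029, Zeta 5.976, Beta 4.724, Delta 1.546.
Rounding down: Theta 9, Gamma 7, Zeta 5, Beta 4, Delta 1 (total 26).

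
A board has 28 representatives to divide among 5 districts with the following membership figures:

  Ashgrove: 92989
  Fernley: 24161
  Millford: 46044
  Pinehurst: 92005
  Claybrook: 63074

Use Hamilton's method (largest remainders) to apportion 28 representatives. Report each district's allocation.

The standard divisor is 318273/28 ≈ 11366.893.
Standard quotas: Ashgrove 8.1807, Fernley 2.1256, Millford 4.0507, Pinehurst 8.0941, Claybrook 5.5489.
Lower quotas: Ashgrove 8, Fernley 2, Millford 4, Pinehurst 8, Claybrook 5 (sum 27, leaving 1 seat).
Remainders in descending order: Claybrook 0.5489, Ashgrove 0.1807, Fernley 0.1256, Pinehurst 0.0941, Millford 0.0507.
The surplus seat goes to Claybrook.

Ashgrove 8; Fernley 2; Millford 4; Pinehurst 8; Claybrook 6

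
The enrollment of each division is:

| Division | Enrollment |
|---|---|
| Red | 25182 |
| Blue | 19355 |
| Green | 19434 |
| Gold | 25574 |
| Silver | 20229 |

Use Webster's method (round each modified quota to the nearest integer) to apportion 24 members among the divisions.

Standard divisor 109774/24 ≈ 4573.917; standard quotas: Red 5.506, Blue 4.232, Green 4.249, Gold 5.591, Silver 4.423.
Rounding to the nearest integer gives Red 6, Blue 4, Green 4, Gold 6, Silver 4 — total 24, matching the house size, so no adjustment is needed.

Red 6, Blue 4, Green 4, Gold 6, Silver 4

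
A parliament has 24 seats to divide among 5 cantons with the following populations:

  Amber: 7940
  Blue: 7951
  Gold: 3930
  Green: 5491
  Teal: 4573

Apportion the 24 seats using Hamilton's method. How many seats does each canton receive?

The standard divisor is 29885/24 ≈ 1245.208.
Standard quotas: Amber 6.3764, Blue 6.3853, Gold 3.1561, Green 4.4097, Teal 3.6725.
Lower quotas: Amber 6, Blue 6, Gold 3, Green 4, Teal 3 (sum 22, leaving 2 seats).
Remainders in descending order: Teal 0.6725, Green 0.4097, Blue 0.3853, Amber 0.3764, Gold 0.1561.
Largest remainders: Teal, Green receive the extra seats.

Amber 6; Blue 6; Gold 3; Green 5; Teal 4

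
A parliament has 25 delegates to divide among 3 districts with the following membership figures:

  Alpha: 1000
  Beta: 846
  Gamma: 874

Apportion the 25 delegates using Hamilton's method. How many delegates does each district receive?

Alpha 9, Beta 8, Gamma 8

Standard divisor: 2720 ÷ 25 ≈ 108.8.
Standard quotas: Alpha 9.191, Beta 7.776, Gamma 8.033.
Lower quotas: Alpha 9, Beta 7, Gamma 8 (sum 24, leaving 1 seat).
Remainders in descending order: Beta 0.776, Alpha 0.191, Gamma 0.033.
The surplus seat goes to Beta.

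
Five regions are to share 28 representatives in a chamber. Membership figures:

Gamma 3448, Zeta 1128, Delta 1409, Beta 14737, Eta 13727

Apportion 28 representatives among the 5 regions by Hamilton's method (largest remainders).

Gamma: 3; Zeta: 1; Delta: 1; Beta: 12; Eta: 11

Standard divisor: 34449 ÷ 28 ≈ 1230.321.
Standard quotas: Gamma 2.8025, Zeta 0.9168, Delta 1.1452, Beta 11.9782, Eta 11.1572.
Lower quotas: Gamma 2, Zeta 0, Delta 1, Beta 11, Eta 11 (sum 25, leaving 3 seats).
Remainders in descending order: Beta 0.9782, Zeta 0.9168, Gamma 0.8025, Eta 0.1572, Delta 0.1452.
The surplus seats go to Beta, Zeta, Gamma.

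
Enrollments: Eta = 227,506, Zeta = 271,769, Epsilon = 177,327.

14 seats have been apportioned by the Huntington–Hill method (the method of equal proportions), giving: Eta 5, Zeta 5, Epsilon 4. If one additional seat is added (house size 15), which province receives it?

Priority for the next seat is population ÷ (√(s·(s+1))).
Priorities: Eta 41536.723, Zeta 49618.004, Epsilon 39651.523.
Highest priority: Zeta.

Zeta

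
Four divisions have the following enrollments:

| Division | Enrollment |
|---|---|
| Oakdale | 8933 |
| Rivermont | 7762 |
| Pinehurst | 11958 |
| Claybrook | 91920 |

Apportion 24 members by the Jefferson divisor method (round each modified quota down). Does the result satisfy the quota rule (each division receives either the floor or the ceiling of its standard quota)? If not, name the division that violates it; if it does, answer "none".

Standard quotas: Oakdale 1.778, Rivermont 1.545, Pinehurst 2.380, Claybrook 18.297.
Jefferson allocation: Oakdale 1, Rivermont 1, Pinehurst 2, Claybrook 20.
Claybrook has quota 18.297 (lower 18, upper 19) but receives 20 — outside the quota interval.

Claybrook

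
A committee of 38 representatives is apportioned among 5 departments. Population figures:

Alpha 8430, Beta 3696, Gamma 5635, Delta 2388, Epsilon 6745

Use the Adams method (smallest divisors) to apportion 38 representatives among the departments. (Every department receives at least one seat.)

Standard divisor 26894/38 ≈ 707.737; standard quotas: Alpha 11.911, Beta 5.222, Gamma 7.962, Delta 3.374, Epsilon 9.530.
Rounding up gives 12, 6, 8, 4, 10 = 40 seats, so the divisor must be adjusted.
With modified divisor 760: modified quotas Alpha 11.092, Beta 4.863, Gamma 7.414, Delta 3.142, Epsilon 8.875.
Rounding up: Alpha 12, Beta 5, Gamma 8, Delta 4, Epsilon 9 (total 38).

Alpha 12, Beta 5, Gamma 8, Delta 4, Epsilon 9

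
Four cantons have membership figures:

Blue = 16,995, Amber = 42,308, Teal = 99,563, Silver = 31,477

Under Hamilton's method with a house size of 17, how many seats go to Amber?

4

Total 190343; standard divisor 190343/17 ≈ 11196.647.
Standard quotas: Blue 1.5179, Amber 3.7786, Teal 8.8922, Silver 2.8113.
Lower quotas: Blue 1, Amber 3, Teal 8, Silver 2 (sum 14, leaving 3 seats).
Remainders in descending order: Teal 0.8922, Silver 0.8113, Amber 0.7786, Blue 0.5179.
The surplus seats go to Teal, Silver, Amber.
Amber receives 4.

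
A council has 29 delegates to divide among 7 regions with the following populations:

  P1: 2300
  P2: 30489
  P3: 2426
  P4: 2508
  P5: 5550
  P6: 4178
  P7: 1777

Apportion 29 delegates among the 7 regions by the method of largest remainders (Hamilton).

The standard divisor is 49228/29 ≈ 1697.517.
Standard quotas: P1 1.3549, P2 17.9609, P3 1.4291, P4 1.4775, P5 3.2695, P6 2.4612, P7 1.0468.
Lower quotas: P1 1, P2 17, P3 1, P4 1, P5 3, P6 2, P7 1 (sum 26, leaving 3 seats).
Remainders in descending order: P2 0.9609, P4 0.4775, P6 0.4612, P3 0.4291, P1 0.3549, P5 0.2695, P7 0.0468.
The surplus seats go to P2, P4, P6.

P1 1; P2 18; P3 1; P4 2; P5 3; P6 3; P7 1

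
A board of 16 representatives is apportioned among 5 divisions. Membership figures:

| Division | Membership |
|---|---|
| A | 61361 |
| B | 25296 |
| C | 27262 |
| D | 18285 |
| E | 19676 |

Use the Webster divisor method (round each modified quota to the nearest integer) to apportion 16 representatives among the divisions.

A: 6, B: 3, C: 3, D: 2, E: 2

Standard divisor 151880/16 ≈ 9492.5; standard quotas: A 6.464, B 2.665, C 2.872, D 1.926, E 2.073.
Rounding to the nearest integer gives A 6, B 3, C 3, D 2, E 2 — total 16, matching the house size, so no adjustment is needed.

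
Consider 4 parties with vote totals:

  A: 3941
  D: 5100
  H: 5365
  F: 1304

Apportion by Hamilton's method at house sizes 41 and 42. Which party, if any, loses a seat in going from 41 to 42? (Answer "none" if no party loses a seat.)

At 41 seats: A 10, D 13, H 14, F 4.
At 42 seats: A 11, D 14, H 14, F 3.
F drops from 4 to 3.

F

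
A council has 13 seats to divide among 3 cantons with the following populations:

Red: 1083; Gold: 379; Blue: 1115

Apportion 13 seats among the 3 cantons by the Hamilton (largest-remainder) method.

Red=5; Gold=2; Blue=6

The standard divisor is 2577/13 ≈ 198.231.
Standard quotas: Red 5.463, Gold 1.912, Blue 5.625.
Lower quotas: Red 5, Gold 1, Blue 5 (sum 11, leaving 2 seats).
Remainders in descending order: Gold 0.912, Blue 0.625, Red 0.463.
The surplus seats go to Gold, Blue.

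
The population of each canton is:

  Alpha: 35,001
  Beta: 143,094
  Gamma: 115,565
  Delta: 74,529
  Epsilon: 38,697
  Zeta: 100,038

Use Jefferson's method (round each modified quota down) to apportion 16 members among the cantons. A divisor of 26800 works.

Alpha=1; Beta=5; Gamma=4; Delta=2; Epsilon=1; Zeta=3

With modified divisor 26800: modified quotas Alpha 1.306, Beta 5.339, Gamma 4.312, Delta 2.781, Epsilon 1.444, Zeta 3.733.
Rounding down: Alpha 1, Beta 5, Gamma 4, Delta 2, Epsilon 1, Zeta 3 (total 16).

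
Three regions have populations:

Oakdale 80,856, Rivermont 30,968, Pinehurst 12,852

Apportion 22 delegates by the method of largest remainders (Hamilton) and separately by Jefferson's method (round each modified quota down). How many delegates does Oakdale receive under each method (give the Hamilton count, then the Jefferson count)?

Hamilton: Oakdale 14, Rivermont 6, Pinehurst 2.
Jefferson: Oakdale 15, Rivermont 5, Pinehurst 2.
Oakdale gets 14 under Hamilton and 15 under Jefferson.

14 and 15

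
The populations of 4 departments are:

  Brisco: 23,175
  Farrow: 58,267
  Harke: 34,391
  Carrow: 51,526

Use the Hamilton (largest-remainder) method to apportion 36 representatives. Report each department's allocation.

Brisco 5; Farrow 13; Harke 7; Carrow 11

Total 167359; standard divisor 167359/36 ≈ 4648.861.
Standard quotas: Brisco 4.9851, Farrow 12.5336, Harke 7.3977, Carrow 11.0836.
Lower quotas: Brisco 4, Farrow 12, Harke 7, Carrow 11 (sum 34, leaving 2 seats).
Remainders in descending order: Brisco 0.9851, Farrow 0.5336, Harke 0.3977, Carrow 0.0836.
Largest remainders: Brisco, Farrow receive the extra seats.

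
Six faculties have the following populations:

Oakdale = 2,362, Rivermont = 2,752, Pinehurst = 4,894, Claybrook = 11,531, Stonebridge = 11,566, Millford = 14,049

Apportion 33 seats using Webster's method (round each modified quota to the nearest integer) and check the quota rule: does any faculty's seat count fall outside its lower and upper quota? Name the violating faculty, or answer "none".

Standard quotas: Oakdale 1.653, Rivermont 1.926, Pinehurst 3.425, Claybrook 8.070, Stonebridge 8.094, Millford 9.832.
Webster allocation: Oakdale 2, Rivermont 2, Pinehurst 3, Claybrook 8, Stonebridge 8, Millford 10.
Every allocation lies between the lower and upper quota.

none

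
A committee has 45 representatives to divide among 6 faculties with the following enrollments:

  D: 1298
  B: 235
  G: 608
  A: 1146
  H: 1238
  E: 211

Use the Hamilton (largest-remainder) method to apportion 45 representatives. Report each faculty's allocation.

Total 4736; standard divisor 4736/45 ≈ 105.244.
Standard quotas: D 12.333, B 2.233, G 5.777, A 10.889, H 11.763, E 2.005.
Lower quotas: D 12, B 2, G 5, A 10, H 11, E 2 (sum 42, leaving 3 seats).
Remainders in descending order: A 0.889, G 0.777, H 0.763, D 0.333, B 0.233, E 0.005.
Largest remainders: A, G, H receive the extra seats.

D=12, B=2, G=6, A=11, H=12, E=2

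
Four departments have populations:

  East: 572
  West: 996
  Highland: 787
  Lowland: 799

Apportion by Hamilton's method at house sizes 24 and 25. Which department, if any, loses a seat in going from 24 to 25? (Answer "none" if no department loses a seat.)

none

At 24 seats: East 4, West 8, Highland 6, Lowland 6.
At 25 seats: East 5, West 8, Highland 6, Lowland 6.
No department's allocation decreased.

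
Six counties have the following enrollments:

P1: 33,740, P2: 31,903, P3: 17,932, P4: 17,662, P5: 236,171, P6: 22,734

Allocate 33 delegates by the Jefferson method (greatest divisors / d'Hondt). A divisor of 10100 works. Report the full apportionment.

With modified divisor 10100: modified quotas P1 3.341, P2 3.159, P3 1.775, P4 1.749, P5 23.383, P6 2.251.
Rounding down: P1 3, P2 3, P3 1, P4 1, P5 23, P6 2 (total 33).

P1: 3; P2: 3; P3: 1; P4: 1; P5: 23; P6: 2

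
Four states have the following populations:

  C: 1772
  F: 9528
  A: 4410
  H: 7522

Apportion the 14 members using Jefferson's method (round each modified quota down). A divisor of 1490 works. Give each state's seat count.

C: 1, F: 6, A: 2, H: 5

With modified divisor 1490: modified quotas C 1.189, F 6.395, A 2.960, H 5.048.
Rounding down: C 1, F 6, A 2, H 5 (total 14).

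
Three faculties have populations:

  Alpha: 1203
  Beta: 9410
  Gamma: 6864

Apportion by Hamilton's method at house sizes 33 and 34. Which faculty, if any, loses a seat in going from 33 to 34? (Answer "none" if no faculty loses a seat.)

none

At 33 seats: Alpha 2, Beta 18, Gamma 13.
At 34 seats: Alpha 2, Beta 18, Gamma 14.
No faculty's allocation decreased.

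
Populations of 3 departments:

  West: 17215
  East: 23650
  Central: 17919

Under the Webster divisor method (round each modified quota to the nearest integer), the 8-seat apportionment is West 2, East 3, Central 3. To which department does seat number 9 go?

Priority for the next seat is population ÷ (current seats + 0.5).
Priorities: West 6886.000, East 6757.143, Central 5119.714.
Highest priority: West.

West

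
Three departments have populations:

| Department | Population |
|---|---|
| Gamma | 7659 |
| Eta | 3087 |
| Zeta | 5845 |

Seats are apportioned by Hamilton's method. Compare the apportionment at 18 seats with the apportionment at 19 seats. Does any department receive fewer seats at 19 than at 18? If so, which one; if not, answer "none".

Eta

At 18 seats: Gamma 8, Eta 4, Zeta 6.
At 19 seats: Gamma 9, Eta 3, Zeta 7.
Eta drops from 4 to 3.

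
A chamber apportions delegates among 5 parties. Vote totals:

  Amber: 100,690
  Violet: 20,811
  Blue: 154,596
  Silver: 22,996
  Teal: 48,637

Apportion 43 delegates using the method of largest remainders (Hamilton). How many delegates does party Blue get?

Total 347730; standard divisor 347730/43 ≈ 8086.744.
Standard quotas: Amber 12.4512, Violet 2.5735, Blue 19.1172, Silver 2.8437, Teal 6.0144.
Lower quotas: Amber 12, Violet 2, Blue 19, Silver 2, Teal 6 (sum 41, leaving 2 seats).
Remainders in descending order: Silver 0.8437, Violet 0.5735, Amber 0.4512, Blue 0.1172, Teal 0.0144.
Largest remainders: Silver, Violet receive the extra seats.
Blue receives 19.

19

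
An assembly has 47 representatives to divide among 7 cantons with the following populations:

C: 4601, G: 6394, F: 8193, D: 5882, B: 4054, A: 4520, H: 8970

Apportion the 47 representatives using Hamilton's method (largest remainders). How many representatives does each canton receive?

Standard divisor: 42614 ÷ 47 ≈ 906.681.
Standard quotas: C 5.0746, G 7.0521, F 9.0363, D 6.4874, B 4.4713, A 4.9852, H 9.8932.
Lower quotas: C 5, G 7, F 9, D 6, B 4, A 4, H 9 (sum 44, leaving 3 seats).
Remainders in descending order: A 0.9852, H 0.8932, D 0.4874, B 0.4713, C 0.0746, G 0.0521, F 0.0363.
Largest remainders: A, H, D receive the extra seats.

C 5, G 7, F 9, D 7, B 4, A 5, H 10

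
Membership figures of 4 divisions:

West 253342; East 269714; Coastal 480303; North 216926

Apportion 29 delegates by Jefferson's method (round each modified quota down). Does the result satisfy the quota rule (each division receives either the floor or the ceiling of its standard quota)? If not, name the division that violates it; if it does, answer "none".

Standard quotas: West 6.021, East 6.410, Coastal 11.414, North 5.155.
Jefferson allocation: West 6, East 6, Coastal 12, North 5.
Every allocation lies between the lower and upper quota.

none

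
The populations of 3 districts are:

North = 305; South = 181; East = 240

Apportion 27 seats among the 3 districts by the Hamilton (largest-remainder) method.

North=11, South=7, East=9

Total 726; standard divisor 726/27 ≈ 26.889.
Standard quotas: North 11.343, South 6.731, East 8.926.
Lower quotas: North 11, South 6, East 8 (sum 25, leaving 2 seats).
Remainders in descending order: East 0.926, South 0.731, North 0.343.
Largest remainders: East, South receive the extra seats.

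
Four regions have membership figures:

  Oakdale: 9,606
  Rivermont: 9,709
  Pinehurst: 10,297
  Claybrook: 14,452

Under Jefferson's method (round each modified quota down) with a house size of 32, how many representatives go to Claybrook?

Standard divisor 44064/32 ≈ 1377; standard quotas: Oakdale 6.976, Rivermont 7.051, Pinehurst 7.478, Claybrook 10.495.
Rounding down gives 6, 7, 7, 10 = 30 seats, so the divisor must be adjusted.
With modified divisor 1300: modified quotas Oakdale 7.389, Rivermont 7.468, Pinehurst 7.921, Claybrook 11.117.
Rounding down: Oakdale 7, Rivermont 7, Pinehurst 7, Claybrook 11 (total 32).
Claybrook receives 11.

11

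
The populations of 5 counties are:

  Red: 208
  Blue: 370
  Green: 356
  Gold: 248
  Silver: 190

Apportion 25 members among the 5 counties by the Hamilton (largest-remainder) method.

The standard divisor is 1372/25 ≈ 54.88.
Standard quotas: Red 3.790, Blue 6.742, Green 6.487, Gold 4.519, Silver 3.462.
Lower quotas: Red 3, Blue 6, Green 6, Gold 4, Silver 3 (sum 22, leaving 3 seats).
Remainders in descending order: Red 0.790, Blue 0.742, Gold 0.519, Green 0.487, Silver 0.462.
The surplus seats go to Red, Blue, Gold.

Red: 4; Blue: 7; Green: 6; Gold: 5; Silver: 3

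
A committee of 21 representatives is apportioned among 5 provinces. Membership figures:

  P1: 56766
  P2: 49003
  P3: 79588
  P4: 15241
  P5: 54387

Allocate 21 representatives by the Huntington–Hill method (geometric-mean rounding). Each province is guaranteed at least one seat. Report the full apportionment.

P1=5, P2=4, P3=7, P4=1, P5=4

With divisor 12221: modified quotas P1 4.645, P2 4.010, P3 6.512, P4 1.247, P5 4.450.
Geometric-mean thresholds: P1 √(4·5)=4.472, P2 √(4·5)=4.472, P3 √(6·7)=6.481, P4 √(1·2)=1.414, P5 √(4·5)=4.472.
Each quota rounded against its threshold gives P1 5, P2 4, P3 7, P4 1, P5 4 (total 21).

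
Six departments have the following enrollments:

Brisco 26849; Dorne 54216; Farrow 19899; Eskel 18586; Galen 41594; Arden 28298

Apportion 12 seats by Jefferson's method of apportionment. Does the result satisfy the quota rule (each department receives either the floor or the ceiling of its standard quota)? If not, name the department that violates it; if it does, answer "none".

Standard quotas: Brisco 1.701, Dorne 3.434, Farrow 1.260, Eskel 1.177, Galen 2.635, Arden 1.793.
Jefferson allocation: Brisco 1, Dorne 4, Farrow 1, Eskel 1, Galen 3, Arden 2.
Every allocation lies between the lower and upper quota.

none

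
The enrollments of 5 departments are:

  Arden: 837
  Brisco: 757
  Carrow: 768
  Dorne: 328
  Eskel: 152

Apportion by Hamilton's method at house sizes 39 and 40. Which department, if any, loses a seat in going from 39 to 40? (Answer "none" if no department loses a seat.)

At 39 seats: Arden 11, Brisco 10, Carrow 11, Dorne 5, Eskel 2.
At 40 seats: Arden 12, Brisco 11, Carrow 11, Dorne 4, Eskel 2.
Dorne drops from 5 to 4.

Dorne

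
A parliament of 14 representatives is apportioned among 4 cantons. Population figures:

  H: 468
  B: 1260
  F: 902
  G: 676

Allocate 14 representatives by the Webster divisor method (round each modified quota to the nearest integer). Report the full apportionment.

Standard divisor 3306/14 ≈ 236.143; standard quotas: H 1.982, B 5.336, F 3.820, G 2.863.
Rounding to the nearest integer gives H 2, B 5, F 4, G 3 — total 14, matching the house size, so no adjustment is needed.

H=2, B=5, F=4, G=3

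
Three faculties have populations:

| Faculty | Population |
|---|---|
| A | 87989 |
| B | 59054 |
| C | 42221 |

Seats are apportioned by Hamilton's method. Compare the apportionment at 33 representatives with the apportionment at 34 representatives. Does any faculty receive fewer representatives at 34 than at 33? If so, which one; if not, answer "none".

At 33 seats: A 15, B 10, C 8.
At 34 seats: A 16, B 11, C 7.
C drops from 8 to 7.

C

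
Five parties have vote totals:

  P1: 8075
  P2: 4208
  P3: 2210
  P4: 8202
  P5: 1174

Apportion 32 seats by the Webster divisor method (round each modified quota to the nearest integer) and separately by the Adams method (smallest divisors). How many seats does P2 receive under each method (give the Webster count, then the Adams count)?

5 and 6

Webster: P1 11, P2 5, P3 3, P4 11, P5 2.
Adams: P1 10, P2 6, P3 3, P4 11, P5 2.
P2 gets 5 under Webster and 6 under Adams.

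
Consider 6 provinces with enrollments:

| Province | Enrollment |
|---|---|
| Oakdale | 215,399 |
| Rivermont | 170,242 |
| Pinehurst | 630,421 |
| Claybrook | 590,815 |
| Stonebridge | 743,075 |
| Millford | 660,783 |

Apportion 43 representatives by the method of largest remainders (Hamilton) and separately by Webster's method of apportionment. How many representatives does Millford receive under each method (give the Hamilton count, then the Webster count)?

Hamilton: Oakdale 3, Rivermont 2, Pinehurst 9, Claybrook 9, Stonebridge 11, Millford 9.
Webster: Oakdale 3, Rivermont 2, Pinehurst 9, Claybrook 8, Stonebridge 11, Millford 10.
Millford gets 9 under Hamilton and 10 under Webster.

9 and 10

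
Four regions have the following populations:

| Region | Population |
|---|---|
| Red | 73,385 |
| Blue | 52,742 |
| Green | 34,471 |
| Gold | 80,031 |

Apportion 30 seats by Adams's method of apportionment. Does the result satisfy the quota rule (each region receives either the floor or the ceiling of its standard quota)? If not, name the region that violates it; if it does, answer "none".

none

Standard quotas: Red 9.149, Blue 6.576, Green 4.298, Gold 9.978.
Adams allocation: Red 9, Blue 7, Green 4, Gold 10.
Every allocation lies between the lower and upper quota.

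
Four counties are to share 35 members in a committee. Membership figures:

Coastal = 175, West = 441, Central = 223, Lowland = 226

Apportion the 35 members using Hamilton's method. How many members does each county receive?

Coastal 6, West 15, Central 7, Lowland 7

Standard divisor: 1065 ÷ 35 ≈ 30.429.
Standard quotas: Coastal 5.751, West 14.493, Central 7.329, Lowland 7.427.
Lower quotas: Coastal 5, West 14, Central 7, Lowland 7 (sum 33, leaving 2 seats).
Remainders in descending order: Coastal 0.751, West 0.493, Lowland 0.427, Central 0.329.
The surplus seats go to Coastal, West.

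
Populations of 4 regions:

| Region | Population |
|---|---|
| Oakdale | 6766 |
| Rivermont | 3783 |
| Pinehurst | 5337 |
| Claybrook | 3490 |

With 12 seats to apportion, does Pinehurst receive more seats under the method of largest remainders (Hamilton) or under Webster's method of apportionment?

Hamilton: Oakdale 4, Rivermont 3, Pinehurst 3, Claybrook 2.
Webster: Oakdale 4, Rivermont 2, Pinehurst 4, Claybrook 2.
Pinehurst gets 3 under Hamilton and 4 under Webster.

Webster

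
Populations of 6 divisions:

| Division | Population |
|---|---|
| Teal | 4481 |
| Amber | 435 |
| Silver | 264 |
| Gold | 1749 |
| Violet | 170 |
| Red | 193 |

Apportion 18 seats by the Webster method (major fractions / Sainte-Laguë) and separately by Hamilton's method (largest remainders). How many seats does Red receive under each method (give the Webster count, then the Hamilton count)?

0 and 1

Webster: Teal 12, Amber 1, Silver 1, Gold 4, Violet 0, Red 0.
Hamilton: Teal 11, Amber 1, Silver 1, Gold 4, Violet 0, Red 1.
Red gets 0 under Webster and 1 under Hamilton.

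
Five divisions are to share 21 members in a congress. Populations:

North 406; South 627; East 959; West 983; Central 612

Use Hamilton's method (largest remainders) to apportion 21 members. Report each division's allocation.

North 2, South 4, East 6, West 6, Central 3

The standard divisor is 3587/21 ≈ 170.81.
Standard quotas: North 2.377, South 3.671, East 5.614, West 5.755, Central 3.583.
Lower quotas: North 2, South 3, East 5, West 5, Central 3 (sum 18, leaving 3 seats).
Remainders in descending order: West 0.755, South 0.671, East 0.614, Central 0.583, North 0.377.
The surplus seats go to West, South, East.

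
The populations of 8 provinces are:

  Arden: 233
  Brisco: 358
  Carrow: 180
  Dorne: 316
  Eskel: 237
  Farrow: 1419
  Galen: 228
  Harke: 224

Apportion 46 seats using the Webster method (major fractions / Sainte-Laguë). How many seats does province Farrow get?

21

Standard divisor 3195/46 ≈ 69.457; standard quotas: Arden 3.355, Brisco 5.154, Carrow 2.592, Dorne 4.550, Eskel 3.412, Farrow 20.430, Galen 3.283, Harke 3.225.
Rounding to the nearest integer gives 3, 5, 3, 5, 3, 20, 3, 3 = 45 seats, so the divisor must be adjusted.
With modified divisor 68.5: modified quotas Arden 3.401, Brisco 5.226, Carrow 2.628, Dorne 4.613, Eskel 3.460, Farrow 20.715, Galen 3.328, Harke 3.270.
Rounding to the nearest integer: Arden 3, Brisco 5, Carrow 3, Dorne 5, Eskel 3, Farrow 21, Galen 3, Harke 3 (total 46).
Farrow receives 21.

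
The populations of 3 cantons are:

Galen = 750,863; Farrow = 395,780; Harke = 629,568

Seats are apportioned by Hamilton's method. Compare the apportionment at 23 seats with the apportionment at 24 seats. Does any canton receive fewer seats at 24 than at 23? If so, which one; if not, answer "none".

At 23 seats: Galen 10, Farrow 5, Harke 8.
At 24 seats: Galen 10, Farrow 5, Harke 9.
No canton's allocation decreased.

none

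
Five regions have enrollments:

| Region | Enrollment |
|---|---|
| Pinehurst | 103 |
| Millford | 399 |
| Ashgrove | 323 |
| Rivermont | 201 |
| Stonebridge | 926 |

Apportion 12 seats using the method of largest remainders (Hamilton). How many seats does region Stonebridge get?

6

The standard divisor is 1952/12 ≈ 162.667.
Standard quotas: Pinehurst 0.633, Millford 2.453, Ashgrove 1.986, Rivermont 1.236, Stonebridge 5.693.
Lower quotas: Pinehurst 0, Millford 2, Ashgrove 1, Rivermont 1, Stonebridge 5 (sum 9, leaving 3 seats).
Remainders in descending order: Ashgrove 0.986, Stonebridge 0.693, Pinehurst 0.633, Millford 0.453, Rivermont 0.236.
Largest remainders: Ashgrove, Stonebridge, Pinehurst receive the extra seats.
Stonebridge receives 6.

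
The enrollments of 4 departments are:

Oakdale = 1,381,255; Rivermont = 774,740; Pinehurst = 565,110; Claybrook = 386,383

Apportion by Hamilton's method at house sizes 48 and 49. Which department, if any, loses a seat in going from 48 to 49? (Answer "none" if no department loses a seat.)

At 48 seats: Oakdale 21, Rivermont 12, Pinehurst 9, Claybrook 6.
At 49 seats: Oakdale 22, Rivermont 12, Pinehurst 9, Claybrook 6.
No department's allocation decreased.

none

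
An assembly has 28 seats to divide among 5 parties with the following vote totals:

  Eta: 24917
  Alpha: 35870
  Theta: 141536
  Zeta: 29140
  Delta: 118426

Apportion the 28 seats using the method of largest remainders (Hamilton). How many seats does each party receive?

Eta 2, Alpha 3, Theta 11, Zeta 2, Delta 10

The standard divisor is 349889/28 ≈ 12496.036.
Standard quotas: Eta 1.9940, Alpha 2.8705, Theta 11.3265, Zeta 2.3319, Delta 9.4771.
Lower quotas: Eta 1, Alpha 2, Theta 11, Zeta 2, Delta 9 (sum 25, leaving 3 seats).
Remainders in descending order: Eta 0.9940, Alpha 0.8705, Delta 0.4771, Zeta 0.3319, Theta 0.3265.
The surplus seats go to Eta, Alpha, Delta.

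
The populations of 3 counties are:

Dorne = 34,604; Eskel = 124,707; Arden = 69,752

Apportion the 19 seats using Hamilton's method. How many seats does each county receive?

Dorne 3; Eskel 10; Arden 6

Standard divisor: 229063 ÷ 19 ≈ 12055.947.
Standard quotas: Dorne 2.8703, Eskel 10.3440, Arden 5.7857.
Lower quotas: Dorne 2, Eskel 10, Arden 5 (sum 17, leaving 2 seats).
Remainders in descending order: Dorne 0.8703, Arden 0.7857, Eskel 0.3440.
The surplus seats go to Dorne, Arden.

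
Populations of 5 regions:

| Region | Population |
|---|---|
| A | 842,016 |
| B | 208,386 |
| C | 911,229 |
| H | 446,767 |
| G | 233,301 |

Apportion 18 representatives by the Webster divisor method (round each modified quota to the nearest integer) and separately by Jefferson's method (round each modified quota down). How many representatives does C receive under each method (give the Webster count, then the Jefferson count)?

6 and 7

Webster: A 6, B 1, C 6, H 3, G 2.
Jefferson: A 6, B 1, C 7, H 3, G 1.
C gets 6 under Webster and 7 under Jefferson.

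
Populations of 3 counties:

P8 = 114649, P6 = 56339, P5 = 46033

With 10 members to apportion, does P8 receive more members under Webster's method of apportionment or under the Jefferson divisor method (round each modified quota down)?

Webster: P8 5, P6 3, P5 2.
Jefferson: P8 6, P6 2, P5 2.
P8 gets 5 under Webster and 6 under Jefferson.

Jefferson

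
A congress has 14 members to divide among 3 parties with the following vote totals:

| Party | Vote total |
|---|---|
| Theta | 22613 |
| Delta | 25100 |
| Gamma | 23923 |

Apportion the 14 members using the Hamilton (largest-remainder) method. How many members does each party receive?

Standard divisor: 71636 ÷ 14 ≈ 5116.857.
Standard quotas: Theta 4.4193, Delta 4.9054, Gamma 4.6753.
Lower quotas: Theta 4, Delta 4, Gamma 4 (sum 12, leaving 2 seats).
Remainders in descending order: Delta 0.9054, Gamma 0.6753, Theta 0.4193.
Largest remainders: Delta, Gamma receive the extra seats.

Theta=4, Delta=5, Gamma=5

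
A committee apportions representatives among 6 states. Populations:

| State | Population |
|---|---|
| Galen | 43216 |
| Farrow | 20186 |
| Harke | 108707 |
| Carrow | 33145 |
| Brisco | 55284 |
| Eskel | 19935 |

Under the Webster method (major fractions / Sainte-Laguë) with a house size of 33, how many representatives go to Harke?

Standard divisor 280473/33 ≈ 8499.182; standard quotas: Galen 5.085, Farrow 2.375, Harke 12.790, Carrow 3.900, Brisco 6.505, Eskel 2.346.
Rounding to the nearest integer gives Galen 5, Farrow 2, Harke 13, Carrow 4, Brisco 7, Eskel 2 — total 33, matching the house size, so no adjustment is needed.
Harke receives 13.

13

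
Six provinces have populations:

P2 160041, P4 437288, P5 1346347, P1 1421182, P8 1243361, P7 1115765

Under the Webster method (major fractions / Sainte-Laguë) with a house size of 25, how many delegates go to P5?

6

Standard divisor 5723984/25 ≈ 228959.36; standard quotas: P2 0.699, P4 1.910, P5 5.880, P1 6.207, P8 5.430, P7 4.873.
Rounding to the nearest integer gives P2 1, P4 2, P5 6, P1 6, P8 5, P7 5 — total 25, matching the house size, so no adjustment is needed.
P5 receives 6.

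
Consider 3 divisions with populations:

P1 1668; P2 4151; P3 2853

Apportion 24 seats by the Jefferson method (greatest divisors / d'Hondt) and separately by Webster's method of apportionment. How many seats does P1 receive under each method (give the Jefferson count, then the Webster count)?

4 and 5

Jefferson: P1 4, P2 12, P3 8.
Webster: P1 5, P2 11, P3 8.
P1 gets 4 under Jefferson and 5 under Webster.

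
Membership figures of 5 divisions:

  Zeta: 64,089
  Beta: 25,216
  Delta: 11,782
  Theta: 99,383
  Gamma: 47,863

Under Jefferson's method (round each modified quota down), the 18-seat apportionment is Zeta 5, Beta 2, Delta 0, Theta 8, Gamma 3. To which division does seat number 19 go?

Priority for the next seat is population ÷ (current seats + 1).
Priorities: Zeta 10681.500, Beta 8405.333, Delta 11782.000, Theta 11042.556, Gamma 11965.750.
Highest priority: Gamma.

Gamma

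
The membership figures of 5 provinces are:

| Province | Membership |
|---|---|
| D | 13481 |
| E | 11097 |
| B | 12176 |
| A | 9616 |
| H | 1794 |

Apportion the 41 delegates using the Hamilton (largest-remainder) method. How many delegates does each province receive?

The standard divisor is 48164/41 ≈ 1174.732.
Standard quotas: D 11.4758, E 9.4464, B 10.3649, A 8.1857, H 1.5272.
Lower quotas: D 11, E 9, B 10, A 8, H 1 (sum 39, leaving 2 seats).
Remainders in descending order: H 0.5272, D 0.4758, E 0.4464, B 0.3649, A 0.1857.
Largest remainders: H, D receive the extra seats.

D: 12, E: 9, B: 10, A: 8, H: 2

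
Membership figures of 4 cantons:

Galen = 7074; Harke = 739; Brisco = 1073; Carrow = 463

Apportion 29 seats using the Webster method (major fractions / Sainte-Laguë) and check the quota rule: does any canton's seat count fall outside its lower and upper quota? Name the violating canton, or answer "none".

Galen

Standard quotas: Galen 21.943, Harke 2.292, Brisco 3.328, Carrow 1.436.
Webster allocation: Galen 23, Harke 2, Brisco 3, Carrow 1.
Galen has quota 21.943 (lower 21, upper 22) but receives 23 — outside the quota interval.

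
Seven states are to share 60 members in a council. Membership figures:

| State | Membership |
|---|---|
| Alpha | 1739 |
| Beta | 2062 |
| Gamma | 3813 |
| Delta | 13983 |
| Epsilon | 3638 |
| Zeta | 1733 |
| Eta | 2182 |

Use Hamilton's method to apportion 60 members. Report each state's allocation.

Alpha=4, Beta=4, Gamma=8, Delta=29, Epsilon=7, Zeta=4, Eta=4

Standard divisor: 29150 ÷ 60 ≈ 485.833.
Standard quotas: Alpha 3.5794, Beta 4.2443, Gamma 7.8484, Delta 28.7815, Epsilon 7.4882, Zeta 3.5671, Eta 4.4913.
Lower quotas: Alpha 3, Beta 4, Gamma 7, Delta 28, Epsilon 7, Zeta 3, Eta 4 (sum 56, leaving 4 seats).
Remainders in descending order: Gamma 0.8484, Delta 0.7815, Alpha 0.5794, Zeta 0.5671, Eta 0.4913, Epsilon 0.4882, Beta 0.2443.
The surplus seats go to Gamma, Delta, Alpha, Zeta.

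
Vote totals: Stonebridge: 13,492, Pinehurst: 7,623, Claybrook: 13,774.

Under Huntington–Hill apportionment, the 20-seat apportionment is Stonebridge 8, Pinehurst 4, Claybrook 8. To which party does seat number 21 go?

Priority for the next seat is population ÷ (√(s·(s+1))).
Priorities: Stonebridge 1590.047, Pinehurst 1704.555, Claybrook 1623.281.
Highest priority: Pinehurst.

Pinehurst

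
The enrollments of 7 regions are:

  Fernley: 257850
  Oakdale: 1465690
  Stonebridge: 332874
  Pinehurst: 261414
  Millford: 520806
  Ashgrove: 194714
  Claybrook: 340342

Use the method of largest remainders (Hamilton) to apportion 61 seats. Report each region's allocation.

The standard divisor is 3373690/61 ≈ 55306.393.
Standard quotas: Fernley 4.6622, Oakdale 26.5013, Stonebridge 6.0187, Pinehurst 4.7267, Millford 9.4167, Ashgrove 3.5206, Claybrook 6.1538.
Lower quotas: Fernley 4, Oakdale 26, Stonebridge 6, Pinehurst 4, Millford 9, Ashgrove 3, Claybrook 6 (sum 58, leaving 3 seats).
Remainders in descending order: Pinehurst 0.7267, Fernley 0.6622, Ashgrove 0.5206, Oakdale 0.5013, Millford 0.4167, Claybrook 0.1538, Stonebridge 0.0187.
The surplus seats go to Pinehurst, Fernley, Ashgrove.

Fernley: 5, Oakdale: 26, Stonebridge: 6, Pinehurst: 5, Millford: 9, Ashgrove: 4, Claybrook: 6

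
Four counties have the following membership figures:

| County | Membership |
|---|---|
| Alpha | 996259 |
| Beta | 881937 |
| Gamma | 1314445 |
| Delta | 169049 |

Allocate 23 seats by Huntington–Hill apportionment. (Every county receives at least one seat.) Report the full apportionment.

With divisor 146140: modified quotas Alpha 6.817, Beta 6.035, Gamma 8.994, Delta 1.157.
Geometric-mean thresholds: Alpha √(6·7)=6.481, Beta √(6·7)=6.481, Gamma √(8·9)=8.485, Delta √(1·2)=1.414.
Each quota rounded against its threshold gives Alpha 7, Beta 6, Gamma 9, Delta 1 (total 23).

Alpha=7, Beta=6, Gamma=9, Delta=1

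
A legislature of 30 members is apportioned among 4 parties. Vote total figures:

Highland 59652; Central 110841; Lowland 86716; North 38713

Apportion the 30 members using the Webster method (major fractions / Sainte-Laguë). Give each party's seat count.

Standard divisor 295922/30 ≈ 9864.067; standard quotas: Highland 6.047, Central 11.237, Lowland 8.791, North 3.925.
Rounding to the nearest integer gives Highland 6, Central 11, Lowland 9, North 4 — total 30, matching the house size, so no adjustment is needed.

Highland=6; Central=11; Lowland=9; North=4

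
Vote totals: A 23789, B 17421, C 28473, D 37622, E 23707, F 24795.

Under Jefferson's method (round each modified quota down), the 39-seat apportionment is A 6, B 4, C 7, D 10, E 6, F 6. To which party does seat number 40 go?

Priority for the next seat is population ÷ (current seats + 1).
Priorities: A 3398.429, B 3484.200, C 3559.125, D 3420.182, E 3386.714, F 3542.143.
Highest priority: C.

C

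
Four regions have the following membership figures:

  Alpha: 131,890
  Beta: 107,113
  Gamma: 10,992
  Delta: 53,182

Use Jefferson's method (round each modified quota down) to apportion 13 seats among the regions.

Standard divisor 303177/13 ≈ 23321.308; standard quotas: Alpha 5.655, Beta 4.593, Gamma 0.471, Delta 2.280.
Rounding down gives 5, 4, 0, 2 = 11 seats, so the divisor must be adjusted.
With modified divisor 20100: modified quotas Alpha 6.562, Beta 5.329, Gamma 0.547, Delta 2.646.
Rounding down: Alpha 6, Beta 5, Gamma 0, Delta 2 (total 13).

Alpha 6, Beta 5, Gamma 0, Delta 2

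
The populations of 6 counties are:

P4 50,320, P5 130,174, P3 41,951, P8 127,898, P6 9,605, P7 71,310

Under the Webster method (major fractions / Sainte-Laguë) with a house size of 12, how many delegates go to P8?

Standard divisor 431258/12 ≈ 35938.167; standard quotas: P4 1.400, P5 3.622, P3 1.167, P8 3.559, P6 0.267, P7 1.984.
Rounding to the nearest integer gives P4 1, P5 4, P3 1, P8 4, P6 0, P7 2 — total 12, matching the house size, so no adjustment is needed.
P8 receives 4.

4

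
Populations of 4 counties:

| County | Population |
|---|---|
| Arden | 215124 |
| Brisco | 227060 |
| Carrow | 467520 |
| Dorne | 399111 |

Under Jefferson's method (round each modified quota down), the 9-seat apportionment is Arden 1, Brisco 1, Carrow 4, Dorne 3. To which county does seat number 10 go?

Priority for the next seat is population ÷ (current seats + 1).
Priorities: Arden 107562.000, Brisco 113530.000, Carrow 93504.000, Dorne 99777.750.
Highest priority: Brisco.

Brisco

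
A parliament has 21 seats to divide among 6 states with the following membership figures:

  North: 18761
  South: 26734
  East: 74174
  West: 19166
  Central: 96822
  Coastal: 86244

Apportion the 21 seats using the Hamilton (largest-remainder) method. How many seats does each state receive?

The standard divisor is 321901/21 ≈ 15328.619.
Standard quotas: North 1.2239, South 1.7441, East 4.8389, West 1.2503, Central 6.3164, Coastal 5.6263.
Lower quotas: North 1, South 1, East 4, West 1, Central 6, Coastal 5 (sum 18, leaving 3 seats).
Remainders in descending order: East 0.8389, South 0.7441, Coastal 0.6263, Central 0.3164, West 0.2503, North 0.2239.
The surplus seats go to East, South, Coastal.

North=1, South=2, East=5, West=1, Central=6, Coastal=6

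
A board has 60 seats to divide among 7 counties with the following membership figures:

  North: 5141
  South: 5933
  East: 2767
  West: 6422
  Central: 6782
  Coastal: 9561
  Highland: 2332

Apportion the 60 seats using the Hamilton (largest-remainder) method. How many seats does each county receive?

North: 8, South: 9, East: 4, West: 10, Central: 10, Coastal: 15, Highland: 4

Total 38938; standard divisor 38938/60 ≈ 648.967.
Standard quotas: North 7.9218, South 9.1422, East 4.2637, West 9.8957, Central 10.4505, Coastal 14.7327, Highland 3.5934.
Lower quotas: North 7, South 9, East 4, West 9, Central 10, Coastal 14, Highland 3 (sum 56, leaving 4 seats).
Remainders in descending order: North 0.9218, West 0.8957, Coastal 0.7327, Highland 0.5934, Central 0.4505, East 0.2637, South 0.1422.
Largest remainders: North, West, Coastal, Highland receive the extra seats.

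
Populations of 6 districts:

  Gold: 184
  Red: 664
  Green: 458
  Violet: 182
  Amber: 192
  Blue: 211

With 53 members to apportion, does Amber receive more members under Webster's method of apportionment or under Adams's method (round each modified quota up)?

Webster: Gold 5, Red 19, Green 13, Violet 5, Amber 5, Blue 6.
Adams: Gold 5, Red 18, Green 13, Violet 5, Amber 6, Blue 6.
Amber gets 5 under Webster and 6 under Adams.

Adams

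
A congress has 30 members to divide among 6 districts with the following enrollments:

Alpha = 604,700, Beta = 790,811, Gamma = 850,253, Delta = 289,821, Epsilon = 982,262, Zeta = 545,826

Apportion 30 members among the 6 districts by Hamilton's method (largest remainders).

Standard divisor: 4063673 ÷ 30 ≈ 135455.767.
Standard quotas: Alpha 4.4642, Beta 5.8381, Gamma 6.2770, Delta 2.1396, Epsilon 7.2515, Zeta 4.0296.
Lower quotas: Alpha 4, Beta 5, Gamma 6, Delta 2, Epsilon 7, Zeta 4 (sum 28, leaving 2 seats).
Remainders in descending order: Beta 0.8381, Alpha 0.4642, Gamma 0.2770, Epsilon 0.2515, Delta 0.1396, Zeta 0.0296.
The surplus seats go to Beta, Alpha.

Alpha=5, Beta=6, Gamma=6, Delta=2, Epsilon=7, Zeta=4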